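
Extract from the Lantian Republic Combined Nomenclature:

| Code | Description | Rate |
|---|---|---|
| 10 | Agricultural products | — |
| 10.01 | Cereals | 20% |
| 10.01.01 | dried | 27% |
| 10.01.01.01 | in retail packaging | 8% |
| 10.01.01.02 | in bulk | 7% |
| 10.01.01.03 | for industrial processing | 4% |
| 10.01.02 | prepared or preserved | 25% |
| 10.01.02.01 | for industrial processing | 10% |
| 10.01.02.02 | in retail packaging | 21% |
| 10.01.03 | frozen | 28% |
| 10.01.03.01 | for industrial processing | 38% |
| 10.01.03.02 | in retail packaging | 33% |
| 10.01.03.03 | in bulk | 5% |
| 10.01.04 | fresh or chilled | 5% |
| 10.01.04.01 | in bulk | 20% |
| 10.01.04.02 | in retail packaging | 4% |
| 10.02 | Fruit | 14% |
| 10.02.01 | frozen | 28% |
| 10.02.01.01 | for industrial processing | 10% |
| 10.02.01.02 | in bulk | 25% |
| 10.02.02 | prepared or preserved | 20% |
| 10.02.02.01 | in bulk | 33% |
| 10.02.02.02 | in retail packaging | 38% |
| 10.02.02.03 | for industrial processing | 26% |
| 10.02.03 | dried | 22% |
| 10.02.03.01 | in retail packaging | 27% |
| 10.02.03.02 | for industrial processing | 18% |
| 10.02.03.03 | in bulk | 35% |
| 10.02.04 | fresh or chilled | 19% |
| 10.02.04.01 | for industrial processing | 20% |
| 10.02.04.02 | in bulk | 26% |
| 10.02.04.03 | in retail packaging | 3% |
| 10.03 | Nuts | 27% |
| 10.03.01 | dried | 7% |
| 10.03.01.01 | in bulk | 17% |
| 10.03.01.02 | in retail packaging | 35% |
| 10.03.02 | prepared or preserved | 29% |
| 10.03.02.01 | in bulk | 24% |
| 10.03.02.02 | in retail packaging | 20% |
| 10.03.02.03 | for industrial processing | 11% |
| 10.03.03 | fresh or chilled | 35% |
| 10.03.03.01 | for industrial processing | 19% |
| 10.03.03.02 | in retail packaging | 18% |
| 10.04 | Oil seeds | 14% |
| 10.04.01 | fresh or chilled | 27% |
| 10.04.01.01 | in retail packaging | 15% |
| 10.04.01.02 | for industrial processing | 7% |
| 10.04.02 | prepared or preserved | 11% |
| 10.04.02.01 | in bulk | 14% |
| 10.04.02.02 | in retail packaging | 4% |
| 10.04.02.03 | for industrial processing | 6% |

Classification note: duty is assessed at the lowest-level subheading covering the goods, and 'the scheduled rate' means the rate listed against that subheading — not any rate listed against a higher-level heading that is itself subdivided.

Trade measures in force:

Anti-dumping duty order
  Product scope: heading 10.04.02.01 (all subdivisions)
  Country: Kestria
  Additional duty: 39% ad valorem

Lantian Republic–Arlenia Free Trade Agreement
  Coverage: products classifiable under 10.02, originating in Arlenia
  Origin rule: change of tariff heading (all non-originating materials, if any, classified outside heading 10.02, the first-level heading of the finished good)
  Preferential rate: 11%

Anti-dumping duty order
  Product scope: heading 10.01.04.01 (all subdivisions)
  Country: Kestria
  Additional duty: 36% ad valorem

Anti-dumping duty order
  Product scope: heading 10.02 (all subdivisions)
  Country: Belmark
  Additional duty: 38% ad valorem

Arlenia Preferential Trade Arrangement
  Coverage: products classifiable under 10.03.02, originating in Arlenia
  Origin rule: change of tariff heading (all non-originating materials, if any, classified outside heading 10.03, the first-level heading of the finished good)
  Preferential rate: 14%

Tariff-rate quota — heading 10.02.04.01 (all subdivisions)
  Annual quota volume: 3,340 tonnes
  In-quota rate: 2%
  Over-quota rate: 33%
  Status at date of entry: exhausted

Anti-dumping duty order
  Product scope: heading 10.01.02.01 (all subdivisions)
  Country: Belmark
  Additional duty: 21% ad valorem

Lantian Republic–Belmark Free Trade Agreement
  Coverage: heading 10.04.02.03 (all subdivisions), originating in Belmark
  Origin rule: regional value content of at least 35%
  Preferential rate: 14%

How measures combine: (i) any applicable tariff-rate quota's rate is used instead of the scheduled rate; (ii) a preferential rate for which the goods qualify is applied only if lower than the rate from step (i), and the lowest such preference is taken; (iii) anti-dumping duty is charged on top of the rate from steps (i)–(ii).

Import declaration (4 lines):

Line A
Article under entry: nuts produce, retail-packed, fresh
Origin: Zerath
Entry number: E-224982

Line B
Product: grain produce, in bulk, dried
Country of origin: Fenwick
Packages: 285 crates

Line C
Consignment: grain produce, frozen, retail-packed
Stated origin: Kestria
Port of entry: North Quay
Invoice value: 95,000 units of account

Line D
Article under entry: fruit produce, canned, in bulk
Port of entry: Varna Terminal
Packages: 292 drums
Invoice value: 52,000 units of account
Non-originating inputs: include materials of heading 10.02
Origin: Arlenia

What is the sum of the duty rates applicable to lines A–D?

91%

Line A: nuts → 10.03; fresh → 10.03.03; retail-packed → 10.03.03.02. Scheduled 18%. No special measure applies. → 18%.
Line B: grain → 10.01; dried → 10.01.01; in bulk → 10.01.01.02. Scheduled 7%. No special measure applies. → 7%.
Line C: grain → 10.01; frozen → 10.01.03; retail-packed → 10.01.03.02. Scheduled 33%. No special measure applies. → 33%.
Line D: fruit → 10.02; canned → 10.02.02; in bulk → 10.02.02.01. Scheduled 33%. Arlenia agreement on 10.02: CTH not met; Arlenia agreement on 10.03.02: 10.02.02.01 not covered. → 33%.
Sum: 18% + 7% + 33% + 33% = 91%.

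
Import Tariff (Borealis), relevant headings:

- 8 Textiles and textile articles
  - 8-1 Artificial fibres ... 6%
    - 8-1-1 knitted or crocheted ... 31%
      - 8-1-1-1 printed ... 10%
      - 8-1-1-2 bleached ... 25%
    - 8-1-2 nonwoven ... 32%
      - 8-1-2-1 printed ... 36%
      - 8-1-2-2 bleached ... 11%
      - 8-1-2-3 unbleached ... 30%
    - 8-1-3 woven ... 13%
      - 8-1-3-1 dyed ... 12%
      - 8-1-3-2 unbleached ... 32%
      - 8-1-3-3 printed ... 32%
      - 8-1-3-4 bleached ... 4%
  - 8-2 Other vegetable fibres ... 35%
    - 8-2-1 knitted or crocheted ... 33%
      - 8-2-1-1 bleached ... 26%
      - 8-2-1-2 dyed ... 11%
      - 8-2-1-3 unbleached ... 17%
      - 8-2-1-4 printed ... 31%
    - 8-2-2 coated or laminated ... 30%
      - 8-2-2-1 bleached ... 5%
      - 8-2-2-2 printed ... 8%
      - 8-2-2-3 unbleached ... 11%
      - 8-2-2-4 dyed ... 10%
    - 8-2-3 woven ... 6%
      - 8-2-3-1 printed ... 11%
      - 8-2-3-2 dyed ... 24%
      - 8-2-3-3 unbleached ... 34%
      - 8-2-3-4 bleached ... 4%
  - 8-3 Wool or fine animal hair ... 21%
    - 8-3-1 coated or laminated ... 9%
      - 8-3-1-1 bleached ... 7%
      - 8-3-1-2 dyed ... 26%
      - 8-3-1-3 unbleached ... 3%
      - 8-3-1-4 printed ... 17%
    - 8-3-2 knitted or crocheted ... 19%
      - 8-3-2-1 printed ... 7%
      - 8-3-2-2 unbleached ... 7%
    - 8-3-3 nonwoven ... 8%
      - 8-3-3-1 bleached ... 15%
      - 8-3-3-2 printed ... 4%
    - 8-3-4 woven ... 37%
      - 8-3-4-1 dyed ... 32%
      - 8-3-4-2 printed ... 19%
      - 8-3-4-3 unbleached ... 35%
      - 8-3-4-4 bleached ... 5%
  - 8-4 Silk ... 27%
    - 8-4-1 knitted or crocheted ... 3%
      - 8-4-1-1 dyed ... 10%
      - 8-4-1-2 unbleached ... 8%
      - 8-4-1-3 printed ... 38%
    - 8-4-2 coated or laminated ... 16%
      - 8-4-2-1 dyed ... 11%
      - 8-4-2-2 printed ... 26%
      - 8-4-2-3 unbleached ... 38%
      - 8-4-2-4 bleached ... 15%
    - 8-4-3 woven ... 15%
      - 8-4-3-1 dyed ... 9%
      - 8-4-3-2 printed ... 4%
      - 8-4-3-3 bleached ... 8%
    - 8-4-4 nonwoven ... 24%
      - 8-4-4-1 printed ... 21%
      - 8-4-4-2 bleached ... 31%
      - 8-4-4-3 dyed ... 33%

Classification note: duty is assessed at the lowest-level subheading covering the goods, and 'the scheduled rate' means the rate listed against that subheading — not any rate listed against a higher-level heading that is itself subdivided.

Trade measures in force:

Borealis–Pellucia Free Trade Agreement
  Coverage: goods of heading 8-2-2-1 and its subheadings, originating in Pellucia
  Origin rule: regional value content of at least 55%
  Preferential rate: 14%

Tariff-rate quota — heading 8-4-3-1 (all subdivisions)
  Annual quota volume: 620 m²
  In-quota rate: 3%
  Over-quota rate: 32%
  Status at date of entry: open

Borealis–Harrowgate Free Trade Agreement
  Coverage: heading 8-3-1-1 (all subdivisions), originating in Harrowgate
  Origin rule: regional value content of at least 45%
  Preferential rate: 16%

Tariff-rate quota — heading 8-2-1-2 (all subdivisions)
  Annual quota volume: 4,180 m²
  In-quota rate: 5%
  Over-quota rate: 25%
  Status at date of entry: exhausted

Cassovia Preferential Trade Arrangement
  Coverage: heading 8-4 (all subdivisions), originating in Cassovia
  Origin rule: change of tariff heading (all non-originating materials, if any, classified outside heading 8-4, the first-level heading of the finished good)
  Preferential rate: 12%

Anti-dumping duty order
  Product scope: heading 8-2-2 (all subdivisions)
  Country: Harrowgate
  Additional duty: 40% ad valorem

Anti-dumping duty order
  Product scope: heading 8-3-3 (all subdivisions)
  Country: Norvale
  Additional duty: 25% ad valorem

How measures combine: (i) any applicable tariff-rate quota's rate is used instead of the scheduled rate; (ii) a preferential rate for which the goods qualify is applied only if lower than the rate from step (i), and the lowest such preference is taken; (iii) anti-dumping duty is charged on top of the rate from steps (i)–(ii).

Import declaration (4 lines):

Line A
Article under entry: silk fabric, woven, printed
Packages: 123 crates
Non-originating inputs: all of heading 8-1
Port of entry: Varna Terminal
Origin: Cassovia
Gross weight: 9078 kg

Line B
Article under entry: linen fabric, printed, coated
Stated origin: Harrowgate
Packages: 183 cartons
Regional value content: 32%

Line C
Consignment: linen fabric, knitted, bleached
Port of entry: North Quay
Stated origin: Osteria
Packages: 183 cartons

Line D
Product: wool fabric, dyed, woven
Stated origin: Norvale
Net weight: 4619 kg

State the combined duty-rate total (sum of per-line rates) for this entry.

110%

Line A: silk → 8-4; woven → 8-4-3; printed → 8-4-3-2. Scheduled 4%. Cassovia agreement on 8-4: CTH met → 12% available; preference 12% not lower than 4% → no reduction. → 4%.
Line B: linen → 8-2; coated → 8-2-2; printed → 8-2-2-2. Scheduled 8%. Harrowgate agreement on 8-3-1-1: 8-2-2-2 not covered; anti-dumping (Harrowgate, 8-2-2): +40%; total 8% + 40% = 48%. → 48%.
Line C: linen → 8-2; knitted → 8-2-1; bleached → 8-2-1-1. Scheduled 26%. No special measure applies. → 26%.
Line D: wool → 8-3; woven → 8-3-4; dyed → 8-3-4-1. Scheduled 32%. No special measure applies. → 32%.
Sum: 4% + 48% + 26% + 32% = 110%.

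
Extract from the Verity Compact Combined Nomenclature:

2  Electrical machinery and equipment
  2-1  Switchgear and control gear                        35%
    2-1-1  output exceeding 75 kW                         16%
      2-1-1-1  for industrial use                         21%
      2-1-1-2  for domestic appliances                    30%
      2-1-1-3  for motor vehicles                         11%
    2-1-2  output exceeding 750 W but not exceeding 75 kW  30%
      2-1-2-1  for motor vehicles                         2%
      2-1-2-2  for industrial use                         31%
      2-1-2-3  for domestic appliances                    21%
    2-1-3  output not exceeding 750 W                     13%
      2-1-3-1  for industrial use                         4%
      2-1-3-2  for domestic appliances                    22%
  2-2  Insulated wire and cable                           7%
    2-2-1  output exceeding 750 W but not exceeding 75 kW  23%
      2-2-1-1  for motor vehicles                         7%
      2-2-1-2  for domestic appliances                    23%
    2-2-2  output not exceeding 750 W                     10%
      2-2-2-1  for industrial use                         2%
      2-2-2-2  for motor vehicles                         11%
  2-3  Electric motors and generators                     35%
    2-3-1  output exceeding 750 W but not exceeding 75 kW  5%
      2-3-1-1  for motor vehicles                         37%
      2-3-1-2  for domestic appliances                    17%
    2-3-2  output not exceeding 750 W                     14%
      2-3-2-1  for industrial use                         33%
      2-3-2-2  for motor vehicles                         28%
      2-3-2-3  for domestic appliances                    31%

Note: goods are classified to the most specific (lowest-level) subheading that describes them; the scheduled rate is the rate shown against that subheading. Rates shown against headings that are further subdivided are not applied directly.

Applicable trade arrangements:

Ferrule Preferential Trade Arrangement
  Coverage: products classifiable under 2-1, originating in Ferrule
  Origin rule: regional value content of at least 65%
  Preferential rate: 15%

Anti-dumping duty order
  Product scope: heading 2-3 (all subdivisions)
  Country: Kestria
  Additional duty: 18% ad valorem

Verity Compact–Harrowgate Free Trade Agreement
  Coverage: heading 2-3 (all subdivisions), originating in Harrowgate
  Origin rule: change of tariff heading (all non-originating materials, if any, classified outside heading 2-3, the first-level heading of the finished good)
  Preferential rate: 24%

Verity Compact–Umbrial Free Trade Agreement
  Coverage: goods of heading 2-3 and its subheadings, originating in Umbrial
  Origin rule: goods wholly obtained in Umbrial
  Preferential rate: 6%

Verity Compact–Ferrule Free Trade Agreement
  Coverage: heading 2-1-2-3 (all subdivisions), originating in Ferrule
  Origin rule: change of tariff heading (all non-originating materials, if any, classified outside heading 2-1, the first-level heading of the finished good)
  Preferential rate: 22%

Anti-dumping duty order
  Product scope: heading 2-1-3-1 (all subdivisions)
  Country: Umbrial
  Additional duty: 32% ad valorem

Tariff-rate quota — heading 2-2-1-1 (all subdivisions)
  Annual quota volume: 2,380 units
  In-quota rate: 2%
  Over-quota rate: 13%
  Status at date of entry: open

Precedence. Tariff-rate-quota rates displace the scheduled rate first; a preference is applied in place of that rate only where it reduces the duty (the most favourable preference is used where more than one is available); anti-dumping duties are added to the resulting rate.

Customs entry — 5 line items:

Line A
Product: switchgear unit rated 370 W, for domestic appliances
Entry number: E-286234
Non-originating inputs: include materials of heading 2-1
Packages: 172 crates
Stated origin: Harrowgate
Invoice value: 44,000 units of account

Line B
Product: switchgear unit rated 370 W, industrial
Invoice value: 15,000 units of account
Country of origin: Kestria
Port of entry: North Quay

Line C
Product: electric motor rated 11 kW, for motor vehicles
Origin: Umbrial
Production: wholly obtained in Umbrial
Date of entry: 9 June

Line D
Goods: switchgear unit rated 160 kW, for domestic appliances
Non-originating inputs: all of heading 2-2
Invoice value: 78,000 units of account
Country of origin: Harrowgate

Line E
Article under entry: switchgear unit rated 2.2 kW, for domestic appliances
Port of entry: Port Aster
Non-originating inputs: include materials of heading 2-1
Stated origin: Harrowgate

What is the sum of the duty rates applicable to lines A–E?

Line A: switchgear unit → 2-1; rated 370 W → 2-1-3; for domestic appliances → 2-1-3-2. Scheduled 22%. Harrowgate agreement on 2-3: 2-1-3-2 not covered. → 22%.
Line B: switchgear unit → 2-1; rated 370 W → 2-1-3; industrial → 2-1-3-1. Scheduled 4%. No special measure applies. → 4%.
Line C: electric motor → 2-3; rated 11 kW → 2-3-1; for motor vehicles → 2-3-1-1. Scheduled 37%. Umbrial agreement on 2-3: wholly obtained → 6% available; preferential 6%. → 6%.
Line D: switchgear unit → 2-1; rated 160 kW → 2-1-1; for domestic appliances → 2-1-1-2. Scheduled 30%. Harrowgate agreement on 2-3: 2-1-1-2 not covered. → 30%.
Line E: switchgear unit → 2-1; rated 2.2 kW → 2-1-2; for domestic appliances → 2-1-2-3. Scheduled 21%. Harrowgate agreement on 2-3: 2-1-2-3 not covered. → 21%.
Sum: 22% + 4% + 6% + 30% + 21% = 83%.

83%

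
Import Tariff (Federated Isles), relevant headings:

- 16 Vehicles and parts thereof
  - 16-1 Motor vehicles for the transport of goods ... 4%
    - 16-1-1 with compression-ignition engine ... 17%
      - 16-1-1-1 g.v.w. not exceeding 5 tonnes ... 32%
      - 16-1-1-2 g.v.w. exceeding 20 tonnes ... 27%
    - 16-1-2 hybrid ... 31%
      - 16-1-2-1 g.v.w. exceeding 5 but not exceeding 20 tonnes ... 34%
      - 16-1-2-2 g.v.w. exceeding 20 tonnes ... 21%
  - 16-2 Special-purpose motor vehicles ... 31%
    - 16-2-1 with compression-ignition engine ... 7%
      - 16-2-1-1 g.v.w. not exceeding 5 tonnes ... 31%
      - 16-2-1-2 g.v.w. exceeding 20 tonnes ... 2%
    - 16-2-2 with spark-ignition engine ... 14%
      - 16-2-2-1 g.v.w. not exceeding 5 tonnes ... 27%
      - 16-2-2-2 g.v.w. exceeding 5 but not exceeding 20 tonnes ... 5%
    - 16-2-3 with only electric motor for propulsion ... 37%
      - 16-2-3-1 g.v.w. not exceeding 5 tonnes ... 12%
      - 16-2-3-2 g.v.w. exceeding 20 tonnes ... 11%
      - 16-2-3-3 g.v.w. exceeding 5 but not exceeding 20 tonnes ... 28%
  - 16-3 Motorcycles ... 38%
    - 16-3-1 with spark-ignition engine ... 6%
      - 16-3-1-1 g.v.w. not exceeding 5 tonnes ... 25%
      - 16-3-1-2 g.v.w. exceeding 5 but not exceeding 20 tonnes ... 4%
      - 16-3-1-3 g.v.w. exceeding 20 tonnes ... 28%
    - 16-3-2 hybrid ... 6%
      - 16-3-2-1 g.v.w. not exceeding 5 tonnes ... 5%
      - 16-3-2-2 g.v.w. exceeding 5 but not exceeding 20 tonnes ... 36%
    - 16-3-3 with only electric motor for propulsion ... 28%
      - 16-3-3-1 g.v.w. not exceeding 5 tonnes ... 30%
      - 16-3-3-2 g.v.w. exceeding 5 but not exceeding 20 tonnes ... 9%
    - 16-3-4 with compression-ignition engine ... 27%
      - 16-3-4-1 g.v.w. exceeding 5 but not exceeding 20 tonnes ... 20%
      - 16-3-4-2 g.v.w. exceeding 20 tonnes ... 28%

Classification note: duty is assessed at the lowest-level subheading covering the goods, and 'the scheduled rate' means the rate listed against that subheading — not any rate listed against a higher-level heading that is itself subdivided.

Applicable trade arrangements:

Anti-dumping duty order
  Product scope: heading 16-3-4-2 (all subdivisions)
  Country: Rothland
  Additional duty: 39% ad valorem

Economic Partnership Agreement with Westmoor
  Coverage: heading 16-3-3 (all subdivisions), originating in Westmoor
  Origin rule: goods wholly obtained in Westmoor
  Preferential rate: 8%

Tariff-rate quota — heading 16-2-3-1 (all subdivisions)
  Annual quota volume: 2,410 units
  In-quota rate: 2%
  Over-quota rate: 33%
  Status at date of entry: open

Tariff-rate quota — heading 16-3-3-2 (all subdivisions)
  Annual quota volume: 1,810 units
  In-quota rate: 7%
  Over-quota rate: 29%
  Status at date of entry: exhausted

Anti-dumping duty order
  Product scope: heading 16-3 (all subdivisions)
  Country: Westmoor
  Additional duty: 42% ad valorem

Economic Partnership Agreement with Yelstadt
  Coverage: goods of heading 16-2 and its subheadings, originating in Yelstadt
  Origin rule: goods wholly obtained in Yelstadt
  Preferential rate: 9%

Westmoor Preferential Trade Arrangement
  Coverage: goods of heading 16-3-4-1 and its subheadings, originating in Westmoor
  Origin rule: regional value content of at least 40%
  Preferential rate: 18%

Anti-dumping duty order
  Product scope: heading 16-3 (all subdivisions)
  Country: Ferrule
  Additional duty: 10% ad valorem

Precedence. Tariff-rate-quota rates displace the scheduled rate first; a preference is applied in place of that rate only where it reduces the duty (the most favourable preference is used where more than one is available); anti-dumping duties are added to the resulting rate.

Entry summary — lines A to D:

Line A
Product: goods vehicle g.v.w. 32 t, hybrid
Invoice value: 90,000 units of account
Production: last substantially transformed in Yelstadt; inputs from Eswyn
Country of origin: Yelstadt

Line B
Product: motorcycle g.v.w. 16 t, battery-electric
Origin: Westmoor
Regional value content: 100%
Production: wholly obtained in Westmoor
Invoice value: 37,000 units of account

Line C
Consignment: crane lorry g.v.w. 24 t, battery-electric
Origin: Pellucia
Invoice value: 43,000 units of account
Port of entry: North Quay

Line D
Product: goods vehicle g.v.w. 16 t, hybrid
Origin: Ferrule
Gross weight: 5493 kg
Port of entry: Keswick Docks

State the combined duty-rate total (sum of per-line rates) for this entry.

Line A: goods vehicle → 16-1; hybrid → 16-1-2; g.v.w. 32 t → 16-1-2-2. Scheduled 21%. Yelstadt agreement on 16-2: 16-1-2-2 not covered. → 21%.
Line B: motorcycle → 16-3; battery-electric → 16-3-3; g.v.w. 16 t → 16-3-3-2. Scheduled 9%. quota on 16-3-3-2 exhausted → over-quota 29%; Westmoor agreement on 16-3-3: wholly obtained → 8% available; Westmoor agreement on 16-3-4-1: 16-3-3-2 not covered; preferential 8%; anti-dumping (Westmoor, 16-3): +42%; total 8% + 42% = 50%. → 50%.
Line C: crane lorry → 16-2; battery-electric → 16-2-3; g.v.w. 24 t → 16-2-3-2. Scheduled 11%. No special measure applies. → 11%.
Line D: goods vehicle → 16-1; hybrid → 16-1-2; g.v.w. 16 t → 16-1-2-1. Scheduled 34%. No special measure applies. → 34%.
Sum: 21% + 50% + 11% + 34% = 116%.

116%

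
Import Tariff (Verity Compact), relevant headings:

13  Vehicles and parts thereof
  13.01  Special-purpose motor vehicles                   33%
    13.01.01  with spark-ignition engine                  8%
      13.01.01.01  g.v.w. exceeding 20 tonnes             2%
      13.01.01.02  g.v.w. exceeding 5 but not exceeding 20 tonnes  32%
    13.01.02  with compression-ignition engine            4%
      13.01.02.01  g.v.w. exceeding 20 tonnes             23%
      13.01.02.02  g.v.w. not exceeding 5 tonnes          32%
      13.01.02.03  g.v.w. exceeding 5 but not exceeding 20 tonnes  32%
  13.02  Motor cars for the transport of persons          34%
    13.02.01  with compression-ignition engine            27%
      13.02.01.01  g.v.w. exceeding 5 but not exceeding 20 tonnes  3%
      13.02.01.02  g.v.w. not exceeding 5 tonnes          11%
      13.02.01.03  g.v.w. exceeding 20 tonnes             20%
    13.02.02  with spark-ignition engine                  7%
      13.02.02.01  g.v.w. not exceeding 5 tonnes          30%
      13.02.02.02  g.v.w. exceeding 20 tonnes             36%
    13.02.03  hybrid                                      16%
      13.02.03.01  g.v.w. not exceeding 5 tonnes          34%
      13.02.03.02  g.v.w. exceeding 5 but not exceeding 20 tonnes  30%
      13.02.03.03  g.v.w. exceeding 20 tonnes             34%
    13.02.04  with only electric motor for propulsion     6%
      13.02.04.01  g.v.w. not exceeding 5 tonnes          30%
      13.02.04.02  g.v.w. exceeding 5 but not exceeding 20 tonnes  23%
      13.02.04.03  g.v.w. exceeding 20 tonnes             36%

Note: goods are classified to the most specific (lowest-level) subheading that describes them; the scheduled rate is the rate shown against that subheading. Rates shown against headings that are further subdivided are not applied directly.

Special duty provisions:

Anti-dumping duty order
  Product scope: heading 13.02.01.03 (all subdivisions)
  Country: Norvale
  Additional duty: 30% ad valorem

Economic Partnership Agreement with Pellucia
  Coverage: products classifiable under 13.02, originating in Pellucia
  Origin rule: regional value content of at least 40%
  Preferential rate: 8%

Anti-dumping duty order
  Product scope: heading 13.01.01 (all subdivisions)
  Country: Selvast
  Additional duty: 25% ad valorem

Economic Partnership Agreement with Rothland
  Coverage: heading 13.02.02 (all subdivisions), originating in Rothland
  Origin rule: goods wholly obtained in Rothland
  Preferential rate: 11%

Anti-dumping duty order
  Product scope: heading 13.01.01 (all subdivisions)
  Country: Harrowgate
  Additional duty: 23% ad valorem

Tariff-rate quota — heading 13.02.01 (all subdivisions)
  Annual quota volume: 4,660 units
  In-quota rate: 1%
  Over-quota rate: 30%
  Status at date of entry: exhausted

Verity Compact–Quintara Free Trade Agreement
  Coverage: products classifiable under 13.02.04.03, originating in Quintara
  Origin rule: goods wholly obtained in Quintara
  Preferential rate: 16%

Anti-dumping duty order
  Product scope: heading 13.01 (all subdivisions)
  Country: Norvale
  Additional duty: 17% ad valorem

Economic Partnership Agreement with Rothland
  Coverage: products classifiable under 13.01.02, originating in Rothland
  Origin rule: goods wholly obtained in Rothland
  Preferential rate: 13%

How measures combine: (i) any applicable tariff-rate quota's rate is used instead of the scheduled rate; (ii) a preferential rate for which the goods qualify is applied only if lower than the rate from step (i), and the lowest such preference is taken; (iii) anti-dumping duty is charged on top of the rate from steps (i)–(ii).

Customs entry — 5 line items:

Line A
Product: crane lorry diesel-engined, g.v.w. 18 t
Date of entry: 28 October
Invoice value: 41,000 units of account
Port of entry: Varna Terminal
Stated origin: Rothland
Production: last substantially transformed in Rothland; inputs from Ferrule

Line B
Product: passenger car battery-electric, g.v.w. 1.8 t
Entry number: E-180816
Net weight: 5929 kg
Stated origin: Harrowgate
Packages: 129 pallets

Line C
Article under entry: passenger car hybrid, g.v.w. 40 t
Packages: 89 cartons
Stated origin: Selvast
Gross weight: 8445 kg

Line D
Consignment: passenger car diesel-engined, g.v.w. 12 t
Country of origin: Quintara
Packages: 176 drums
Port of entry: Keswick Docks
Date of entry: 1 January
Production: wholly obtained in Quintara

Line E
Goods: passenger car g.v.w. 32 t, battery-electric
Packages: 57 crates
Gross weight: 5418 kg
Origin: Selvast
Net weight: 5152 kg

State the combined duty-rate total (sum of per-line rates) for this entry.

Line A: crane lorry → 13.01; diesel-engined → 13.01.02; g.v.w. 18 t → 13.01.02.03. Scheduled 32%. Rothland agreement on 13.02.02: 13.01.02.03 not covered; Rothland agreement on 13.01.02: not wholly obtained. → 32%.
Line B: passenger car → 13.02; battery-electric → 13.02.04; g.v.w. 1.8 t → 13.02.04.01. Scheduled 30%. No special measure applies. → 30%.
Line C: passenger car → 13.02; hybrid → 13.02.03; g.v.w. 40 t → 13.02.03.03. Scheduled 34%. No special measure applies. → 34%.
Line D: passenger car → 13.02; diesel-engined → 13.02.01; g.v.w. 12 t → 13.02.01.01. Scheduled 3%. quota on 13.02.01 exhausted → over-quota 30%; Quintara agreement on 13.02.04.03: 13.02.01.01 not covered. → 30%.
Line E: passenger car → 13.02; battery-electric → 13.02.04; g.v.w. 32 t → 13.02.04.03. Scheduled 36%. No special measure applies. → 36%.
Sum: 32% + 30% + 34% + 30% + 36% = 162%.

162%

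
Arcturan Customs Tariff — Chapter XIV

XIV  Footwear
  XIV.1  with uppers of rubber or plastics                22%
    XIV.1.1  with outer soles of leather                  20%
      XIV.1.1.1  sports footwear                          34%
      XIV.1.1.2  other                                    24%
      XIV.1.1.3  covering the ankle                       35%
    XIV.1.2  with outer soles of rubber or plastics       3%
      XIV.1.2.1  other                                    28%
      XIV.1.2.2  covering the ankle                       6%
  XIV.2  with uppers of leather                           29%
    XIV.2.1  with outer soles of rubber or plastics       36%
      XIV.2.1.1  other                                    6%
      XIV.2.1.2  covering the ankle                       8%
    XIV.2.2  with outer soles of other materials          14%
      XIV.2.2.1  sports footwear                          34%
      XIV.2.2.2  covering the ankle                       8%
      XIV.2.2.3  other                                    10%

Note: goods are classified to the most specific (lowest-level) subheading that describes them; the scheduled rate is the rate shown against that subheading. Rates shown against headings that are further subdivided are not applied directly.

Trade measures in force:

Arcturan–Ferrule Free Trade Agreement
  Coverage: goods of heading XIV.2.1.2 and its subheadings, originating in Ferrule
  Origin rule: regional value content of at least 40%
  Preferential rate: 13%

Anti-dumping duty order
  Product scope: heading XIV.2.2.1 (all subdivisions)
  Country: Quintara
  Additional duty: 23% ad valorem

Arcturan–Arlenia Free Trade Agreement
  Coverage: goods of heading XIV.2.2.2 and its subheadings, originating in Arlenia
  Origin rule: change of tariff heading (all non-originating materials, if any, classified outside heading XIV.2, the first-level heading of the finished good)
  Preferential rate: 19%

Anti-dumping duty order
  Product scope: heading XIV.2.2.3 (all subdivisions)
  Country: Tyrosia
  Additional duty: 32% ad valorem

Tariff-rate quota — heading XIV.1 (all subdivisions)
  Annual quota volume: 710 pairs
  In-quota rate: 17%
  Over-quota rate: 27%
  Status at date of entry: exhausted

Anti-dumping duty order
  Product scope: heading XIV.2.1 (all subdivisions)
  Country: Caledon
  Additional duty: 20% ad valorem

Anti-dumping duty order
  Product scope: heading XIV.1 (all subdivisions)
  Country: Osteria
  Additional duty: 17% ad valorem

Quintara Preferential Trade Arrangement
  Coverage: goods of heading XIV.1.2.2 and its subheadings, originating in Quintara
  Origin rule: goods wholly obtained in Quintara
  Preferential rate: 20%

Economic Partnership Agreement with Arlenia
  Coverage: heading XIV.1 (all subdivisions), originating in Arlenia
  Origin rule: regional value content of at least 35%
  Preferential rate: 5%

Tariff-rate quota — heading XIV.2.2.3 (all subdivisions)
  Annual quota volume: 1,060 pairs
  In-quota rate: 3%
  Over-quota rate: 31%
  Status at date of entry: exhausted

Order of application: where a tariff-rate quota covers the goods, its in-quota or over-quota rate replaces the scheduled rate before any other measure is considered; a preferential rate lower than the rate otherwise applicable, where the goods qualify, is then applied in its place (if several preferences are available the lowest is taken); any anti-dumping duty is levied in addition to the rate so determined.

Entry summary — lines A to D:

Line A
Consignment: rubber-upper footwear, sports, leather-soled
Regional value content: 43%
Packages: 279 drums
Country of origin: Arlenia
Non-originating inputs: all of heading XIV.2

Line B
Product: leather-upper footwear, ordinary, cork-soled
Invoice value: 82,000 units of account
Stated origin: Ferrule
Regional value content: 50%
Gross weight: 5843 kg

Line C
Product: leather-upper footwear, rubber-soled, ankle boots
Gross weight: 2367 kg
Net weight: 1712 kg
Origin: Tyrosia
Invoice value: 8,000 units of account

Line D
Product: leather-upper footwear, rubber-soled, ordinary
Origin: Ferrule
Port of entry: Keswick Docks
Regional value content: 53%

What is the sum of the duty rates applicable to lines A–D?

Line A: rubber-upper → XIV.1; leather-soled → XIV.1.1; sports → XIV.1.1.1. Scheduled 34%. quota on XIV.1 exhausted → over-quota 27%; Arlenia agreement on XIV.2.2.2: XIV.1.1.1 not covered; Arlenia agreement on XIV.1: RVC ≥ 35% → 5% available; preferential 5%. → 5%.
Line B: leather-upper → XIV.2; cork-soled → XIV.2.2; ordinary → XIV.2.2.3. Scheduled 10%. quota on XIV.2.2.3 exhausted → over-quota 31%; Ferrule agreement on XIV.2.1.2: XIV.2.2.3 not covered. → 31%.
Line C: leather-upper → XIV.2; rubber-soled → XIV.2.1; ankle boots → XIV.2.1.2. Scheduled 8%. No special measure applies. → 8%.
Line D: leather-upper → XIV.2; rubber-soled → XIV.2.1; ordinary → XIV.2.1.1. Scheduled 6%. Ferrule agreement on XIV.2.1.2: XIV.2.1.1 not covered. → 6%.
Sum: 5% + 31% + 8% + 6% = 50%.

50%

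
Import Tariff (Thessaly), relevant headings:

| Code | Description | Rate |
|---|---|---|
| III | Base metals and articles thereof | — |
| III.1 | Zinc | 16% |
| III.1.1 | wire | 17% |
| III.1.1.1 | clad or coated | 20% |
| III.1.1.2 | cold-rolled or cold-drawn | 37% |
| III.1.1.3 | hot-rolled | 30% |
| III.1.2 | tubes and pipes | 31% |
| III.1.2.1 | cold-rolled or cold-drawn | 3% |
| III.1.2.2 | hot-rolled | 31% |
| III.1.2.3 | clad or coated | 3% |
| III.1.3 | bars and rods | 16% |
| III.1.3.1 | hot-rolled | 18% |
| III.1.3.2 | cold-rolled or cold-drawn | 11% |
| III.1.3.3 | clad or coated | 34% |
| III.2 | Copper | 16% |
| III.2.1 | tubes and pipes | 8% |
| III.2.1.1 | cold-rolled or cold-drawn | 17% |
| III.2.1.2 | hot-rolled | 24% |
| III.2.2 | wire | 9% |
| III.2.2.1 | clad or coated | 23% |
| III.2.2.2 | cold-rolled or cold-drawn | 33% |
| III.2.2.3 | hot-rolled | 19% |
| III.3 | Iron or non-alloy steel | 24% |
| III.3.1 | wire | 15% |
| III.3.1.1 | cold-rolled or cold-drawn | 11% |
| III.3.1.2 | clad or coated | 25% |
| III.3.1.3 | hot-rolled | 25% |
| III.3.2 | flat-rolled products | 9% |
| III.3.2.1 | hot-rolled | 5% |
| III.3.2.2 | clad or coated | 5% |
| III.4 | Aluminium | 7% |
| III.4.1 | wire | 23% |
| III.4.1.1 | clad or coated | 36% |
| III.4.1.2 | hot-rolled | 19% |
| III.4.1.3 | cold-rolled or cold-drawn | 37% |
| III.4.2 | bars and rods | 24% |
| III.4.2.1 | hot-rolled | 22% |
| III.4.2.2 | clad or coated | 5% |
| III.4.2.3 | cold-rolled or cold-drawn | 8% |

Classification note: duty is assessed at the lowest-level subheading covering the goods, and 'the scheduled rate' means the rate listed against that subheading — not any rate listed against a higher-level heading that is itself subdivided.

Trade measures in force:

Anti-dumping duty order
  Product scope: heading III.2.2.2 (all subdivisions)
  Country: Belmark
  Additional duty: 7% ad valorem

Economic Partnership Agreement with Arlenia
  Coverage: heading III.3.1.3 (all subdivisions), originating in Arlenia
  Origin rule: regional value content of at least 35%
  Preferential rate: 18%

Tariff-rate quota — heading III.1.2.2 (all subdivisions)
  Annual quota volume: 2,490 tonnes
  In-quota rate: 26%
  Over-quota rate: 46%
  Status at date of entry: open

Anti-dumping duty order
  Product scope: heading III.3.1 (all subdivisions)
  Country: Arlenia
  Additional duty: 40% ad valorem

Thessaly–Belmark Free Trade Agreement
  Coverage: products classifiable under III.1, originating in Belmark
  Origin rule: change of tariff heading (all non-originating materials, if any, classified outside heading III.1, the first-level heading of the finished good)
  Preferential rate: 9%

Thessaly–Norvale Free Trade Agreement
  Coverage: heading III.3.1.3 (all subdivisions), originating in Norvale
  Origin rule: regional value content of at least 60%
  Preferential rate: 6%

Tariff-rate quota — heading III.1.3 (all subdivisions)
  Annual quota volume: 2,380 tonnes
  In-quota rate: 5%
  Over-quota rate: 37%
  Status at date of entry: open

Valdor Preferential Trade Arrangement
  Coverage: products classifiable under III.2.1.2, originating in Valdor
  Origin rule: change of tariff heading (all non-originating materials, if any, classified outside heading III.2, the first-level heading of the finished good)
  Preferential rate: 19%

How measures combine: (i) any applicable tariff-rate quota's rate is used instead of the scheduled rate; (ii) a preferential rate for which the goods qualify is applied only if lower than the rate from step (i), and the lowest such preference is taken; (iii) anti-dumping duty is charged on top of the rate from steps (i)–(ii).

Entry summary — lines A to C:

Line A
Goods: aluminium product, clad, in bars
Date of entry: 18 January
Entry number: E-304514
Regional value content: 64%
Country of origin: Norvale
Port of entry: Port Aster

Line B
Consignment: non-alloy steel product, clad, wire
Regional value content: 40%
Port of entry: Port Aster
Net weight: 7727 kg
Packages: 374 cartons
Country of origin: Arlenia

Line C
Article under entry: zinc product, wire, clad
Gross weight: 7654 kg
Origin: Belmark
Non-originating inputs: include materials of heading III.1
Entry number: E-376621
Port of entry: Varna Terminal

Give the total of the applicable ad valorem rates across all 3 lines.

Line A: aluminium → III.4; in bars → III.4.2; clad → III.4.2.2. Scheduled 5%. Norvale agreement on III.3.1.3: III.4.2.2 not covered. → 5%.
Line B: non-alloy steel → III.3; wire → III.3.1; clad → III.3.1.2. Scheduled 25%. Arlenia agreement on III.3.1.3: III.3.1.2 not covered; anti-dumping (Arlenia, III.3.1): +40%; total 25% + 40% = 65%. → 65%.
Line C: zinc → III.1; wire → III.1.1; clad → III.1.1.1. Scheduled 20%. Belmark agreement on III.1: CTH not met. → 20%.
Sum: 5% + 65% + 20% = 90%.

90%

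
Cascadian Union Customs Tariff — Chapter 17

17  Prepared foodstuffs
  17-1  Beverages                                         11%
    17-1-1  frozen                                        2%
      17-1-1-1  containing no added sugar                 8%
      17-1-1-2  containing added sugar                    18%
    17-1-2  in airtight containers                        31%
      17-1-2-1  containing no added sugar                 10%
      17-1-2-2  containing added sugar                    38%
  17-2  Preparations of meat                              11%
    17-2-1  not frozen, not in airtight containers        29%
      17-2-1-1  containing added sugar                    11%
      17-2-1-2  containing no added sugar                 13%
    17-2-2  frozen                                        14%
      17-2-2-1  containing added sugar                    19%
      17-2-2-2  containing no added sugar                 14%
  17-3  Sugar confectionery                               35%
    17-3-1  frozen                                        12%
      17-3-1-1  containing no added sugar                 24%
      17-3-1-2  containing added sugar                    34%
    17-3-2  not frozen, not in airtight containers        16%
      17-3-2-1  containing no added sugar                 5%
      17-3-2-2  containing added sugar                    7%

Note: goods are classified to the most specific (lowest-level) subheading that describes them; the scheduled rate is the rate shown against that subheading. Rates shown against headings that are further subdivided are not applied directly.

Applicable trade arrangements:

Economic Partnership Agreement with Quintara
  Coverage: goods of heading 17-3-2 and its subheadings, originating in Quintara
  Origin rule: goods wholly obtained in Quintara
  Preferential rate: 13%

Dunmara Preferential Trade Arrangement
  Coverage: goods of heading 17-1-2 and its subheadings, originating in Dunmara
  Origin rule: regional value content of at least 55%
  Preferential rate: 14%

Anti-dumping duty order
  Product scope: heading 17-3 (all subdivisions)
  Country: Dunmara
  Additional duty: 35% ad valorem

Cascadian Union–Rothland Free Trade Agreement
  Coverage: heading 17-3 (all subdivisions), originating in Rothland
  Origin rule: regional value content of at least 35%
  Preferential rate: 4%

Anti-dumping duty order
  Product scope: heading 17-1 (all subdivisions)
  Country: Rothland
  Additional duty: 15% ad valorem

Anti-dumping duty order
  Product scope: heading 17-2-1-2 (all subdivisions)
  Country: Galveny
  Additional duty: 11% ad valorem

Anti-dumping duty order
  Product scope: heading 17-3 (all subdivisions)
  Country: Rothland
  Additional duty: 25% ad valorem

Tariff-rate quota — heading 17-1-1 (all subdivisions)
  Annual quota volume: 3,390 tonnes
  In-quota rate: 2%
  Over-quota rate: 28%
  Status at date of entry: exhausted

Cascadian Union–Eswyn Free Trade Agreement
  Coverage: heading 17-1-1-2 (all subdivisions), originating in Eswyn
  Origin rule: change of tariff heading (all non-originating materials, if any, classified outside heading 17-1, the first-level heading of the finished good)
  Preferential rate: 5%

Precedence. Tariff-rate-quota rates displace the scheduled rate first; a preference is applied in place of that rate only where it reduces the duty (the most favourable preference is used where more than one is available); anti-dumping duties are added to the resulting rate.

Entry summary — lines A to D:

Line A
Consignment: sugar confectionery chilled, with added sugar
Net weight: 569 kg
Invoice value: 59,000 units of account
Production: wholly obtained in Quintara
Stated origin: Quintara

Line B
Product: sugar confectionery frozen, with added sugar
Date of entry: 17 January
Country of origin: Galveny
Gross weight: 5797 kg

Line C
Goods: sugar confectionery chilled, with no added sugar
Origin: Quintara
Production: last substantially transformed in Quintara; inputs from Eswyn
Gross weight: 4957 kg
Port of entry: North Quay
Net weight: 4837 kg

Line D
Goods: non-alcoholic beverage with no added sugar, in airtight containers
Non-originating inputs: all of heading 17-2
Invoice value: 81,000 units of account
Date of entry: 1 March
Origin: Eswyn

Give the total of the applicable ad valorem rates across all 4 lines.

56%

Line A: sugar confectionery → 17-3; chilled → 17-3-2; with added sugar → 17-3-2-2. Scheduled 7%. Quintara agreement on 17-3-2: wholly obtained → 13% available; preference 13% not lower than 7% → no reduction. → 7%.
Line B: sugar confectionery → 17-3; frozen → 17-3-1; with added sugar → 17-3-1-2. Scheduled 34%. No special measure applies. → 34%.
Line C: sugar confectionery → 17-3; chilled → 17-3-2; with no added sugar → 17-3-2-1. Scheduled 5%. Quintara agreement on 17-3-2: not wholly obtained. → 5%.
Line D: non-alcoholic beverage → 17-1; in airtight containers → 17-1-2; with no added sugar → 17-1-2-1. Scheduled 10%. Eswyn agreement on 17-1-1-2: 17-1-2-1 not covered. → 10%.
Sum: 7% + 34% + 5% + 10% = 56%.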